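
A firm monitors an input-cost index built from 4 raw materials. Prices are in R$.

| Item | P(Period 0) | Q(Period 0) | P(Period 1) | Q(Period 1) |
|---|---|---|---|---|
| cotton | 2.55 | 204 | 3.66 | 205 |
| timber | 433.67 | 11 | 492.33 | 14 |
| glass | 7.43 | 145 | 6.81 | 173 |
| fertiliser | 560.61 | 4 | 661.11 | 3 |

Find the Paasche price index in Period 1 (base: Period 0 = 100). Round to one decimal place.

Paasche price index uses current-period quantities as weights.
ΣP(Period 1)·Q(Period 1) = 3.66×205 + 492.33×14 + 6.81×173 + 661.11×3 = 750.3 + 6892.62 + 1178.13 + 1983.33 = 10804.38
ΣP(Period 0)·Q(Period 1) = 2.55×205 + 433.67×14 + 7.43×173 + 560.61×3 = 522.75 + 6071.38 + 1285.39 + 1681.83 = 9561.35
Index = 10804.38 / 9561.35 × 100 = 113.0006

113.0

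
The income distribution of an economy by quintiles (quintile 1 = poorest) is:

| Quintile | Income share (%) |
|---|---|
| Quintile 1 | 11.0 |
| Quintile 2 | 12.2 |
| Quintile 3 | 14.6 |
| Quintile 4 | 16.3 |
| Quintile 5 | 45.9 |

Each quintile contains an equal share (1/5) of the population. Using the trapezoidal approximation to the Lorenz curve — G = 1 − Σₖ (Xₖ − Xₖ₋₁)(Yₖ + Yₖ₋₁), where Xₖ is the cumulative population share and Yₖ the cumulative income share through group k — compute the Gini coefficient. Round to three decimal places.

Cumulative income shares Yₖ: 0.1100, 0.2320, 0.3780, 0.5410, 1.0000
Σ (Xₖ−Xₖ₋₁)(Yₖ+Yₖ₋₁) = (1/5)(0.1100+0.0000) + (1/5)(0.2320+0.1100) + (1/5)(0.3780+0.2320) + (1/5)(0.5410+0.3780) + (1/5)(1.0000+0.5410)
  = 0.0220 + 0.0684 + 0.1220 + 0.1838 + 0.3082 = 0.7044
G = 1 − 0.7044 = 0.2956

0.296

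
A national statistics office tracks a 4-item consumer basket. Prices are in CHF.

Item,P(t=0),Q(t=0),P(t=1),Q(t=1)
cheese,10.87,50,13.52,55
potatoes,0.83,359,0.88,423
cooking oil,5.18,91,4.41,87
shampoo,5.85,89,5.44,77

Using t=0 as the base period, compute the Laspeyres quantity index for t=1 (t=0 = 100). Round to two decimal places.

100.90

Laspeyres quantity index uses base-period prices as weights.
ΣP(t=0)·Q(t=1) = 10.87×55 + 0.83×423 + 5.18×87 + 5.85×77 = 597.85 + 351.09 + 450.66 + 450.45 = 1850.05
ΣP(t=0)·Q(t=0) = 10.87×50 + 0.83×359 + 5.18×91 + 5.85×89 = 543.5 + 297.97 + 471.38 + 520.65 = 1833.5
Index = 1850.05 / 1833.5 × 100 = 100.9026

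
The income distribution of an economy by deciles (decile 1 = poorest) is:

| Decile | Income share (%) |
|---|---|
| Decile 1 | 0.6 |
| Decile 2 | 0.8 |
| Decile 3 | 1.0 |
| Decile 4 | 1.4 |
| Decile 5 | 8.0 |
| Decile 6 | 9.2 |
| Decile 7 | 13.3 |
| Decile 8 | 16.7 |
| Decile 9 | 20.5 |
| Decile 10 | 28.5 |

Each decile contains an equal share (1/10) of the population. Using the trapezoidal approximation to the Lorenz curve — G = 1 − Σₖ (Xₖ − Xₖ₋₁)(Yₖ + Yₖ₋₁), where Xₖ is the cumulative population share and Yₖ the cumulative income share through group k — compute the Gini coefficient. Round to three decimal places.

Cumulative income shares Yₖ: 0.0060, 0.0140, 0.0240, 0.0380, 0.1180, 0.2100, 0.3430, 0.5100, 0.7150, 1.0000
Σ (Xₖ−Xₖ₋₁)(Yₖ+Yₖ₋₁) = (1/10)(0.0060+0.0000) + (1/10)(0.0140+0.0060) + (1/10)(0.0240+0.0140) + (1/10)(0.0380+0.0240) + (1/10)(0.1180+0.0380) + (1/10)(0.2100+0.1180) + (1/10)(0.3430+0.2100) + (1/10)(0.5100+0.3430) + (1/10)(0.7150+0.5100) + (1/10)(1.0000+0.7150)
  = 0.0006 + 0.0020 + 0.0038 + 0.0062 + 0.0156 + 0.0328 + 0.0553 + 0.0853 + 0.1225 + 0.1715 = 0.4956
G = 1 − 0.4956 = 0.5044

0.504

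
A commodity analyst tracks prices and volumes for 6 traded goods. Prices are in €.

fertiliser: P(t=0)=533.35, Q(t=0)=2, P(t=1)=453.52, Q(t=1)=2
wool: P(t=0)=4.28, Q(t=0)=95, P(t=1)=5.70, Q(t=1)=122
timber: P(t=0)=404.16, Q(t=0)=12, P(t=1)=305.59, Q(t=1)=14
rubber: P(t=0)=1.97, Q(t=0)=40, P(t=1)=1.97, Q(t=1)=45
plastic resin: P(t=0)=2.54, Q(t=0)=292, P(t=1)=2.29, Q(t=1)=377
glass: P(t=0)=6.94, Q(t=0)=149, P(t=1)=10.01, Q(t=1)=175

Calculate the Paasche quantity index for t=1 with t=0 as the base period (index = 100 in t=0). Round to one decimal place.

116.7

Paasche quantity index uses current-period prices as weights.
ΣP(t=1)·Q(t=1) = 453.52×2 + 5.70×122 + 305.59×14 + 1.97×45 + 2.29×377 + 10.01×175 = 907.04 + 695.4 + 4278.26 + 88.65 + 863.33 + 1751.75 = 8584.43
ΣP(t=1)·Q(t=0) = 453.52×2 + 5.70×95 + 305.59×12 + 1.97×40 + 2.29×292 + 10.01×149 = 907.04 + 541.5 + 3667.08 + 78.8 + 668.68 + 1491.49 = 7354.59
Index = 8584.43 / 7354.59 × 100 = 116.7221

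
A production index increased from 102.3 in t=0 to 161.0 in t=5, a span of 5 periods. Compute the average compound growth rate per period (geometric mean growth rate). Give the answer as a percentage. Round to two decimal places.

Growth factor = (161.0/102.3)^(1/5) = (1.573803)^(1/5) = 1.094939
Growth rate = 1.094939 − 1 = 0.094939 = 9.4939%

9.49%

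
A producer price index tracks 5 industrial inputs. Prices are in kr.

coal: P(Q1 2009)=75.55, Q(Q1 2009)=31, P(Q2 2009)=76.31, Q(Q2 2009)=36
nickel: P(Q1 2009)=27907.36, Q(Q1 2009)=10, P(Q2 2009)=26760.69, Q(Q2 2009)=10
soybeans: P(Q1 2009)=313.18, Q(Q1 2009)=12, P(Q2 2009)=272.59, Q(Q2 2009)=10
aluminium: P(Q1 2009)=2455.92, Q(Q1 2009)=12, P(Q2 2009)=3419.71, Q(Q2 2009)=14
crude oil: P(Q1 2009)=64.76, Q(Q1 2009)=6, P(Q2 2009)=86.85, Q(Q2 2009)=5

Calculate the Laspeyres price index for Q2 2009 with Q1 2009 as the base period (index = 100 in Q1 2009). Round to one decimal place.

99.9

Laspeyres price index uses base-period quantities as weights.
ΣP(Q2 2009)·Q(Q1 2009) = 76.31×31 + 26760.69×10 + 272.59×12 + 3419.71×12 + 86.85×6 = 2365.61 + 267606.9 + 3271.08 + 41036.52 + 521.1 = 314801.21
ΣP(Q1 2009)·Q(Q1 2009) = 75.55×31 + 27907.36×10 + 313.18×12 + 2455.92×12 + 64.76×6 = 2342.05 + 279073.6 + 3758.16 + 29471.04 + 388.56 = 315033.41
Index = 314801.21 / 315033.41 × 100 = 99.9263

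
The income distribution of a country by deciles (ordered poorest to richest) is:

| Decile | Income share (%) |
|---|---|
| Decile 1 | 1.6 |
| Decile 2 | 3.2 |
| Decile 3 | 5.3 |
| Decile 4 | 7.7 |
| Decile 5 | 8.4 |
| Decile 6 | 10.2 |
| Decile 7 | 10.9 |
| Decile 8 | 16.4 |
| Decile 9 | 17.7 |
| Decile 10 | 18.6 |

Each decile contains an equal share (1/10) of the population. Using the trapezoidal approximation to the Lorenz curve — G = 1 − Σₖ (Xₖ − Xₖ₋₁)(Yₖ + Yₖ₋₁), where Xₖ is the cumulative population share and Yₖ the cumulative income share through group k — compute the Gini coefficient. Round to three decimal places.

Cumulative income shares Yₖ: 0.0160, 0.0480, 0.1010, 0.1780, 0.2620, 0.3640, 0.4730, 0.6370, 0.8140, 1.0000
Σ (Xₖ−Xₖ₋₁)(Yₖ+Yₖ₋₁) = (1/10)(0.0160+0.0000) + (1/10)(0.0480+0.0160) + (1/10)(0.1010+0.0480) + (1/10)(0.1780+0.1010) + (1/10)(0.2620+0.1780) + (1/10)(0.3640+0.2620) + (1/10)(0.4730+0.3640) + (1/10)(0.6370+0.4730) + (1/10)(0.8140+0.6370) + (1/10)(1.0000+0.8140)
  = 0.0016 + 0.0064 + 0.0149 + 0.0279 + 0.0440 + 0.0626 + 0.0837 + 0.1110 + 0.1451 + 0.1814 = 0.6786
G = 1 − 0.6786 = 0.3214

0.321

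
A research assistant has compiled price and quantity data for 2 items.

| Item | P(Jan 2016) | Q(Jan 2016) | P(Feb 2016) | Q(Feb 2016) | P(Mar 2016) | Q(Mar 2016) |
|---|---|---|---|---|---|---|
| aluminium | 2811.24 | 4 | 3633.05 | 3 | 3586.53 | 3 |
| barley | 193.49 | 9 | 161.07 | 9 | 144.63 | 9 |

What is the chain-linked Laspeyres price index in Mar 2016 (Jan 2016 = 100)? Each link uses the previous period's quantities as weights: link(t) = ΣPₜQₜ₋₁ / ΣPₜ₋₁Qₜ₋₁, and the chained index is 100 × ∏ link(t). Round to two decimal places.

Link Jan 2016→Feb 2016:
ΣP(Feb 2016)Q(Jan 2016) = 3633.05×4 + 161.07×9 = 14532.2 + 1449.63 = 15981.83
ΣP(Jan 2016)Q(Jan 2016) = 2811.24×4 + 193.49×9 = 11244.96 + 1741.41 = 12986.37
link = 15981.83/12986.37 = 1.230662
Link Feb 2016→Mar 2016:
ΣP(Mar 2016)Q(Feb 2016) = 3586.53×3 + 144.63×9 = 10759.59 + 1301.67 = 12061.26
ΣP(Feb 2016)Q(Feb 2016) = 3633.05×3 + 161.07×9 = 10899.15 + 1449.63 = 12348.78
link = 12061.26/12348.78 = 0.976717
Chained index = 100 × 1.230662 × 0.976717 = 120.2008

120.20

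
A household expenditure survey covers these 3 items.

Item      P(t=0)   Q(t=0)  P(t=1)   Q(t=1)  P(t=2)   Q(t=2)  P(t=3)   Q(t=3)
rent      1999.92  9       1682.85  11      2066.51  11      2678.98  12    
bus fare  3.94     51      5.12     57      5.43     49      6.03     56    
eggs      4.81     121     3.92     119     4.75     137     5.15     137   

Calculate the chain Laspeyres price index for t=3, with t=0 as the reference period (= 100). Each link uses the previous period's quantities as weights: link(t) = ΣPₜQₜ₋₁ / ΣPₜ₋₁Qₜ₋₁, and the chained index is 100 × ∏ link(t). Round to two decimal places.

Link t=0→t=1:
ΣP(t=1)Q(t=0) = 1682.85×9 + 5.12×51 + 3.92×121 = 15145.65 + 261.12 + 474.32 = 15881.09
ΣP(t=0)Q(t=0) = 1999.92×9 + 3.94×51 + 4.81×121 = 17999.28 + 200.94 + 582.01 = 18782.23
link = 15881.09/18782.23 = 0.845538
Link t=1→t=2:
ΣP(t=2)Q(t=1) = 2066.51×11 + 5.43×57 + 4.75×119 = 22731.61 + 309.51 + 565.25 = 23606.37
ΣP(t=1)Q(t=1) = 1682.85×11 + 5.12×57 + 3.92×119 = 18511.35 + 291.84 + 466.48 = 19269.67
link = 23606.37/19269.67 = 1.225053
Link t=2→t=3:
ΣP(t=3)Q(t=2) = 2678.98×11 + 6.03×49 + 5.15×137 = 29468.78 + 295.47 + 705.55 = 30469.8
ΣP(t=2)Q(t=2) = 2066.51×11 + 5.43×49 + 4.75×137 = 22731.61 + 266.07 + 650.75 = 23648.43
link = 30469.8/23648.43 = 1.288449
Chained index = 100 × 0.845538 × 1.225053 × 1.288449 = 133.4613

133.46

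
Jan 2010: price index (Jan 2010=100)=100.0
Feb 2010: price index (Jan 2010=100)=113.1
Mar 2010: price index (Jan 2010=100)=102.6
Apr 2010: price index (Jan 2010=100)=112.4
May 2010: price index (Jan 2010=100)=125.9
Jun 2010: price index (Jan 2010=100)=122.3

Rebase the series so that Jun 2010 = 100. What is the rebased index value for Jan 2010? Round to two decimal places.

Rebased(Jan 2010) = 100.0 / 122.3 × 100 = 81.7661

81.77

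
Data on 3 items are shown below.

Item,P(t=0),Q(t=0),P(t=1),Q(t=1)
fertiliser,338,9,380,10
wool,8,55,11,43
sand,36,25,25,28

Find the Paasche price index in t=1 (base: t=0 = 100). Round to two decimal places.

105.09

Paasche price index uses current-period quantities as weights.
ΣP(t=1)·Q(t=1) = 380×10 + 11×43 + 25×28 = 3800 + 473 + 700 = 4973
ΣP(t=0)·Q(t=1) = 338×10 + 8×43 + 36×28 = 3380 + 344 + 1008 = 4732
Index = 4973 / 4732 × 100 = 105.0930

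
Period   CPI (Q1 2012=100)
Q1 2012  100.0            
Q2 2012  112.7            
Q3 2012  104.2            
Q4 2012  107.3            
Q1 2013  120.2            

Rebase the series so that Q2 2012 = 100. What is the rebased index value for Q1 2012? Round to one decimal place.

88.7

Rebased(Q1 2012) = 100.0 / 112.7 × 100 = 88.7311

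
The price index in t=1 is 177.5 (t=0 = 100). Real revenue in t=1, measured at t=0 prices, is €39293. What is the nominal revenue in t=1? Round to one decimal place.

Nominal = Real × (Index/100) = 39293 × (177.5/100)
        = 39293 × 1.775 = 69745.0750

69745.1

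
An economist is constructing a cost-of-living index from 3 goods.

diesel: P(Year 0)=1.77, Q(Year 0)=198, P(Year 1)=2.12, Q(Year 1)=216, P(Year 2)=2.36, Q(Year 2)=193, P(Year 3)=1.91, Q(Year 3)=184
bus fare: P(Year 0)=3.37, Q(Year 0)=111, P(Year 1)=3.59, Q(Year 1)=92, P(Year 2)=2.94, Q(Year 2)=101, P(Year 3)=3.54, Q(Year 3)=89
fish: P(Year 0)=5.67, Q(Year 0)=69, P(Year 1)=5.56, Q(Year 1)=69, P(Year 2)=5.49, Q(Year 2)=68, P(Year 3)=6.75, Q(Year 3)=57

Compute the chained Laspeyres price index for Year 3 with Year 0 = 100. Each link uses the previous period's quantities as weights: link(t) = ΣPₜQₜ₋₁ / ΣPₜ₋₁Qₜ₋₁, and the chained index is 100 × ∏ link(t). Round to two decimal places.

112.17

Link Year 0→Year 1:
ΣP(Year 1)Q(Year 0) = 2.12×198 + 3.59×111 + 5.56×69 = 419.76 + 398.49 + 383.64 = 1201.89
ΣP(Year 0)Q(Year 0) = 1.77×198 + 3.37×111 + 5.67×69 = 350.46 + 374.07 + 391.23 = 1115.76
link = 1201.89/1115.76 = 1.077194
Link Year 1→Year 2:
ΣP(Year 2)Q(Year 1) = 2.36×216 + 2.94×92 + 5.49×69 = 509.76 + 270.48 + 378.81 = 1159.05
ΣP(Year 1)Q(Year 1) = 2.12×216 + 3.59×92 + 5.56×69 = 457.92 + 330.28 + 383.64 = 1171.84
link = 1159.05/1171.84 = 0.989086
Link Year 2→Year 3:
ΣP(Year 3)Q(Year 2) = 1.91×193 + 3.54×101 + 6.75×68 = 368.63 + 357.54 + 459 = 1185.17
ΣP(Year 2)Q(Year 2) = 2.36×193 + 2.94×101 + 5.49×68 = 455.48 + 296.94 + 373.32 = 1125.74
link = 1185.17/1125.74 = 1.052792
Chained index = 100 × 1.077194 × 0.989086 × 1.052792 = 112.1684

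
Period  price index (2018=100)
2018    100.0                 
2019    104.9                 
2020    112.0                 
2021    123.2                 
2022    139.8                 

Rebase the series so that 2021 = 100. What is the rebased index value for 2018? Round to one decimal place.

Rebased(2018) = 100.0 / 123.2 × 100 = 81.1688

81.2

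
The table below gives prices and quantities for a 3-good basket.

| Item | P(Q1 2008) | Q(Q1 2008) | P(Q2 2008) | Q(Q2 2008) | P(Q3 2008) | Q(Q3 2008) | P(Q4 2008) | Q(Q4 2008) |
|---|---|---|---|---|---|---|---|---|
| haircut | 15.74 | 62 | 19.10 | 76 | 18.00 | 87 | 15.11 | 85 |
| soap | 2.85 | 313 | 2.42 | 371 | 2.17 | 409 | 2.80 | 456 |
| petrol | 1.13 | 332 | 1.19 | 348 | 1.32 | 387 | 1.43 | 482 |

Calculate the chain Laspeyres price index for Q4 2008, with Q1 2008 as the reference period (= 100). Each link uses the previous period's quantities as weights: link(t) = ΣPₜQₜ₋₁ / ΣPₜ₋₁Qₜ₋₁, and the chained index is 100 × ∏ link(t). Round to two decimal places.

100.87

Link Q1 2008→Q2 2008:
ΣP(Q2 2008)Q(Q1 2008) = 19.10×62 + 2.42×313 + 1.19×332 = 1184.2 + 757.46 + 395.08 = 2336.74
ΣP(Q1 2008)Q(Q1 2008) = 15.74×62 + 2.85×313 + 1.13×332 = 975.88 + 892.05 + 375.16 = 2243.09
link = 2336.74/2243.09 = 1.041750
Link Q2 2008→Q3 2008:
ΣP(Q3 2008)Q(Q2 2008) = 18.00×76 + 2.17×371 + 1.32×348 = 1368 + 805.07 + 459.36 = 2632.43
ΣP(Q2 2008)Q(Q2 2008) = 19.10×76 + 2.42×371 + 1.19×348 = 1451.6 + 897.82 + 414.12 = 2763.54
link = 2632.43/2763.54 = 0.952557
Link Q3 2008→Q4 2008:
ΣP(Q4 2008)Q(Q3 2008) = 15.11×87 + 2.80×409 + 1.43×387 = 1314.57 + 1145.2 + 553.41 = 3013.18
ΣP(Q3 2008)Q(Q3 2008) = 18.00×87 + 2.17×409 + 1.32×387 = 1566 + 887.53 + 510.84 = 2964.37
link = 3013.18/2964.37 = 1.016466
Chained index = 100 × 1.041750 × 0.952557 × 1.016466 = 100.8666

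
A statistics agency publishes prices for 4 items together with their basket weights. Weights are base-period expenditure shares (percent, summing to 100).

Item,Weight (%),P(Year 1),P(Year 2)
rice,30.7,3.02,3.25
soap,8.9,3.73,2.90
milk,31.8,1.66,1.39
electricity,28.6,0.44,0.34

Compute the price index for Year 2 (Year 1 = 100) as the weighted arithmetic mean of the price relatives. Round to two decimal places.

88.69

rice: 30.7 × (3.25/3.02) = 30.7 × 1.076159 = 33.0381
soap: 8.9 × (2.90/3.73) = 8.9 × 0.777480 = 6.9196
milk: 31.8 × (1.39/1.66) = 31.8 × 0.837349 = 26.6277
electricity: 28.6 × (0.34/0.44) = 28.6 × 0.772727 = 22.1000
Index = Σ wᵢ·(p₁ᵢ/p₀ᵢ) = 33.0381 + 6.9196 + 26.6277 + 22.1000 = 88.6854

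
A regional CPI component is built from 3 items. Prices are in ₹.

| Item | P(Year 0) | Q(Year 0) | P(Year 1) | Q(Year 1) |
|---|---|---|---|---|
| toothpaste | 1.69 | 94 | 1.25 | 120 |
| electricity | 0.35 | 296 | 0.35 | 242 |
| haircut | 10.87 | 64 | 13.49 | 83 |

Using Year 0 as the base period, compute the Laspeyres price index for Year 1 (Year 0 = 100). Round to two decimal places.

113.18

Laspeyres price index uses base-period quantities as weights.
ΣP(Year 1)·Q(Year 0) = 1.25×94 + 0.35×296 + 13.49×64 = 117.5 + 103.6 + 863.36 = 1084.46
ΣP(Year 0)·Q(Year 0) = 1.69×94 + 0.35×296 + 10.87×64 = 158.86 + 103.6 + 695.68 = 958.14
Index = 1084.46 / 958.14 × 100 = 113.1839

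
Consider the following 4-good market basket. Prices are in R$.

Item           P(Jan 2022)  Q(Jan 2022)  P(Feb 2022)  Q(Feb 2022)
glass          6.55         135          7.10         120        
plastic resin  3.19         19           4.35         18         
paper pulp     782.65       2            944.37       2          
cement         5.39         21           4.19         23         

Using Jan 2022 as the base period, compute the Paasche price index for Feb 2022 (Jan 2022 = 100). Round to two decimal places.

115.11

Paasche price index uses current-period quantities as weights.
ΣP(Feb 2022)·Q(Feb 2022) = 7.10×120 + 4.35×18 + 944.37×2 + 4.19×23 = 852 + 78.3 + 1888.74 + 96.37 = 2915.41
ΣP(Jan 2022)·Q(Feb 2022) = 6.55×120 + 3.19×18 + 782.65×2 + 5.39×23 = 786 + 57.42 + 1565.3 + 123.97 = 2532.69
Index = 2915.41 / 2532.69 × 100 = 115.1112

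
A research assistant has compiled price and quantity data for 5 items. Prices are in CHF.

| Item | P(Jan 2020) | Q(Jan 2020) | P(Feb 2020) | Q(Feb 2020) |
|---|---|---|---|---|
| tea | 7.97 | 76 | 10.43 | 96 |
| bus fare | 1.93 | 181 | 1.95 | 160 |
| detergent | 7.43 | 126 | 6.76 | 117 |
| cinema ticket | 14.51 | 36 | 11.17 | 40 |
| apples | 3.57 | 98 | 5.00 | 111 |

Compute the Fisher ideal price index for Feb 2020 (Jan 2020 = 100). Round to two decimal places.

Laspeyres component (base-period weights):
ΣP(Feb 2020)Q(Jan 2020) = 10.43×76 + 1.95×181 + 6.76×126 + 11.17×36 + 5.00×98 = 792.68 + 352.95 + 851.76 + 402.12 + 490 = 2889.51
ΣP(Jan 2020)Q(Jan 2020) = 7.97×76 + 1.93×181 + 7.43×126 + 14.51×36 + 3.57×98 = 605.72 + 349.33 + 936.18 + 522.36 + 349.86 = 2763.45
L = 2889.51 / 2763.45 × 100 = 104.5617
Paasche component (current-period weights):
ΣP(Feb 2020)Q(Feb 2020) = 10.43×96 + 1.95×160 + 6.76×117 + 11.17×40 + 5.00×111 = 1001.28 + 312 + 790.92 + 446.8 + 555 = 3106
ΣP(Jan 2020)Q(Feb 2020) = 7.97×96 + 1.93×160 + 7.43×117 + 14.51×40 + 3.57×111 = 765.12 + 308.8 + 869.31 + 580.4 + 396.27 = 2919.9
P = 3106 / 2919.9 × 100 = 106.3735
Fisher = √(L × P) = √(104.5617 × 106.3735) = 105.4637

105.46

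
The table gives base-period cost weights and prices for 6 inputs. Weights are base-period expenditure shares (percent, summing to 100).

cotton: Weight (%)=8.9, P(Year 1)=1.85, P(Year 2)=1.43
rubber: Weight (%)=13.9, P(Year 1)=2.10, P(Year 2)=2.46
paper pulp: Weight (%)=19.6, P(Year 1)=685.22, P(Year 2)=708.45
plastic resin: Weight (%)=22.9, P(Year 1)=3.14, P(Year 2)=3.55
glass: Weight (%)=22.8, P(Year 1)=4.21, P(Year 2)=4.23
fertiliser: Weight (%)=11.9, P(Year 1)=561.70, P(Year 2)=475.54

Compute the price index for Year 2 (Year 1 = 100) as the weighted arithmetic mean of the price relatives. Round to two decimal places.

102.30

cotton: 8.9 × (1.43/1.85) = 8.9 × 0.772973 = 6.8795
rubber: 13.9 × (2.46/2.10) = 13.9 × 1.171429 = 16.2829
paper pulp: 19.6 × (708.45/685.22) = 19.6 × 1.033902 = 20.2645
plastic resin: 22.9 × (3.55/3.14) = 22.9 × 1.130573 = 25.8901
glass: 22.8 × (4.23/4.21) = 22.8 × 1.004751 = 22.9083
fertiliser: 11.9 × (475.54/561.70) = 11.9 × 0.846609 = 10.0746
Index = Σ wᵢ·(p₁ᵢ/p₀ᵢ) = 6.8795 + 16.2829 + 20.2645 + 25.8901 + 22.9083 + 10.0746 = 102.2999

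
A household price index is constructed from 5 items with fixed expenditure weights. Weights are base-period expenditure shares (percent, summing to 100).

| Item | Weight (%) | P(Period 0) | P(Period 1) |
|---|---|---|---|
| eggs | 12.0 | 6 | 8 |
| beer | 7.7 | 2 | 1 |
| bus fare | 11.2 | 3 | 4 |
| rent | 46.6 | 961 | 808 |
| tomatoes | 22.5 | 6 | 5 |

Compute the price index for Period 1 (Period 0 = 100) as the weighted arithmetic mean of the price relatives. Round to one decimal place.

92.7

eggs: 12.0 × (8/6) = 12.0 × 1.333333 = 16.0000
beer: 7.7 × (1/2) = 7.7 × 0.500000 = 3.8500
bus fare: 11.2 × (4/3) = 11.2 × 1.333333 = 14.9333
rent: 46.6 × (808/961) = 46.6 × 0.840791 = 39.1809
tomatoes: 22.5 × (5/6) = 22.5 × 0.833333 = 18.7500
Index = Σ wᵢ·(p₁ᵢ/p₀ᵢ) = 16.0000 + 3.8500 + 14.9333 + 39.1809 + 18.7500 = 92.7142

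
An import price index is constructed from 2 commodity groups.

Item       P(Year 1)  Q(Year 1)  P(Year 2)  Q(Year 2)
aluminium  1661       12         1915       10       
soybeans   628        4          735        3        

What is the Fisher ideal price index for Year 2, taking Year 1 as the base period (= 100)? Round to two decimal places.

Laspeyres component (base-period weights):
ΣP(Year 2)Q(Year 1) = 1915×12 + 735×4 = 22980 + 2940 = 25920
ΣP(Year 1)Q(Year 1) = 1661×12 + 628×4 = 19932 + 2512 = 22444
L = 25920 / 22444 × 100 = 115.4874
Paasche component (current-period weights):
ΣP(Year 2)Q(Year 2) = 1915×10 + 735×3 = 19150 + 2205 = 21355
ΣP(Year 1)Q(Year 2) = 1661×10 + 628×3 = 16610 + 1884 = 18494
P = 21355 / 18494 × 100 = 115.4699
Fisher = √(L × P) = √(115.4874 × 115.4699) = 115.4787

115.48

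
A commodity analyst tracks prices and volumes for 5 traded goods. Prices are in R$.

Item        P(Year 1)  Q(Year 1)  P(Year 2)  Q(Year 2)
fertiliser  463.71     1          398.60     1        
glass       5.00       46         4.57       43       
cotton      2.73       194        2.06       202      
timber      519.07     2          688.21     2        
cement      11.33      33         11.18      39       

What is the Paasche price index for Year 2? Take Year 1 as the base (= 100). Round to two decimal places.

104.19

Paasche price index uses current-period quantities as weights.
ΣP(Year 2)·Q(Year 2) = 398.60×1 + 4.57×43 + 2.06×202 + 688.21×2 + 11.18×39 = 398.6 + 196.51 + 416.12 + 1376.42 + 436.02 = 2823.67
ΣP(Year 1)·Q(Year 2) = 463.71×1 + 5.00×43 + 2.73×202 + 519.07×2 + 11.33×39 = 463.71 + 215 + 551.46 + 1038.14 + 441.87 = 2710.18
Index = 2823.67 / 2710.18 × 100 = 104.1875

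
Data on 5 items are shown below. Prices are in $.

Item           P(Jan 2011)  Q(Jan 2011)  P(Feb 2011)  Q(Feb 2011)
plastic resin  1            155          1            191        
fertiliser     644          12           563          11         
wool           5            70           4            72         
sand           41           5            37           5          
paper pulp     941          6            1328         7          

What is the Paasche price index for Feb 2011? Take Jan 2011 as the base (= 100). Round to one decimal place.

112.0

Paasche price index uses current-period quantities as weights.
ΣP(Feb 2011)·Q(Feb 2011) = 1×191 + 563×11 + 4×72 + 37×5 + 1328×7 = 191 + 6193 + 288 + 185 + 9296 = 16153
ΣP(Jan 2011)·Q(Feb 2011) = 1×191 + 644×11 + 5×72 + 41×5 + 941×7 = 191 + 7084 + 360 + 205 + 6587 = 14427
Index = 16153 / 14427 × 100 = 111.9637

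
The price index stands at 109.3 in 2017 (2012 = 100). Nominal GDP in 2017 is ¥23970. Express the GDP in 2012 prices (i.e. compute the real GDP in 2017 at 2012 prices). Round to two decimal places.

Real = Nominal ÷ (Index/100) = 23970 ÷ (109.3/100)
     = 23970 ÷ 1.093 = 21930.4666

21930.47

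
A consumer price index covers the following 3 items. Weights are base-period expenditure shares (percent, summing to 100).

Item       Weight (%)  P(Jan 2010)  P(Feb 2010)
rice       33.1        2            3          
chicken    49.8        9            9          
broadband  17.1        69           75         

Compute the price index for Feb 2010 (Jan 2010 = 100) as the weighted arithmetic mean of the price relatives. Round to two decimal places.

rice: 33.1 × (3/2) = 33.1 × 1.500000 = 49.6500
chicken: 49.8 × (9/9) = 49.8 × 1.000000 = 49.8000
broadband: 17.1 × (75/69) = 17.1 × 1.086957 = 18.5870
Index = Σ wᵢ·(p₁ᵢ/p₀ᵢ) = 49.6500 + 49.8000 + 18.5870 = 118.0370

118.04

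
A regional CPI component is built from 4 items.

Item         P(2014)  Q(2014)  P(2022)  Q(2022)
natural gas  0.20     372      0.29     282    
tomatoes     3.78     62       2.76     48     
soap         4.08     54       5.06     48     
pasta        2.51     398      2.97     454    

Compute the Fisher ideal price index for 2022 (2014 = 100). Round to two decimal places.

114.13

Laspeyres component (base-period weights):
ΣP(2022)Q(2014) = 0.29×372 + 2.76×62 + 5.06×54 + 2.97×398 = 107.88 + 171.12 + 273.24 + 1182.06 = 1734.3
ΣP(2014)Q(2014) = 0.20×372 + 3.78×62 + 4.08×54 + 2.51×398 = 74.4 + 234.36 + 220.32 + 998.98 = 1528.06
L = 1734.3 / 1528.06 × 100 = 113.4969
Paasche component (current-period weights):
ΣP(2022)Q(2022) = 0.29×282 + 2.76×48 + 5.06×48 + 2.97×454 = 81.78 + 132.48 + 242.88 + 1348.38 = 1805.52
ΣP(2014)Q(2022) = 0.20×282 + 3.78×48 + 4.08×48 + 2.51×454 = 56.4 + 181.44 + 195.84 + 1139.54 = 1573.22
P = 1805.52 / 1573.22 × 100 = 114.7659
Fisher = √(L × P) = √(113.4969 × 114.7659) = 114.1296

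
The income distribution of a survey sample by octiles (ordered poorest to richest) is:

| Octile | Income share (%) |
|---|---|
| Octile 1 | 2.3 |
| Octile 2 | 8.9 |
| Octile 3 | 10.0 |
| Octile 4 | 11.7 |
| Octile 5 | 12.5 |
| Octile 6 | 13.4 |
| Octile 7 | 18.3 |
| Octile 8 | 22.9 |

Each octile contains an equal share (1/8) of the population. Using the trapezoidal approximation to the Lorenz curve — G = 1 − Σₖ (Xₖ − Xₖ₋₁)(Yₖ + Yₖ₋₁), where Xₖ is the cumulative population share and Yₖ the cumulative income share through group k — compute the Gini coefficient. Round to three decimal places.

Cumulative income shares Yₖ: 0.0230, 0.1120, 0.2120, 0.3290, 0.4540, 0.5880, 0.7710, 1.0000
Σ (Xₖ−Xₖ₋₁)(Yₖ+Yₖ₋₁) = (1/8)(0.0230+0.0000) + (1/8)(0.1120+0.0230) + (1/8)(0.2120+0.1120) + (1/8)(0.3290+0.2120) + (1/8)(0.4540+0.3290) + (1/8)(0.5880+0.4540) + (1/8)(0.7710+0.5880) + (1/8)(1.0000+0.7710)
  = 0.0029 + 0.0169 + 0.0405 + 0.0676 + 0.0979 + 0.1303 + 0.1699 + 0.2214 = 0.7473
G = 1 − 0.7473 = 0.2527

0.253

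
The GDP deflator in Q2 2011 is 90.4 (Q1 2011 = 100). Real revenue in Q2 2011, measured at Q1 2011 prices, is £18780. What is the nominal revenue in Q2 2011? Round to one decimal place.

16977.1

Nominal = Real × (Index/100) = 18780 × (90.4/100)
        = 18780 × 0.904 = 16977.1200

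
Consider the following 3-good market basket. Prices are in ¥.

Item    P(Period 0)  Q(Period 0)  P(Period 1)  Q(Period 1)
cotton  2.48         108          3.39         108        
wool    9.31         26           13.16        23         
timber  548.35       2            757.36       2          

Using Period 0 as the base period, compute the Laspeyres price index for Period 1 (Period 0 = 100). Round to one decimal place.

138.4

Laspeyres price index uses base-period quantities as weights.
ΣP(Period 1)·Q(Period 0) = 3.39×108 + 13.16×26 + 757.36×2 = 366.12 + 342.16 + 1514.72 = 2223
ΣP(Period 0)·Q(Period 0) = 2.48×108 + 9.31×26 + 548.35×2 = 267.84 + 242.06 + 1096.7 = 1606.6
Index = 2223 / 1606.6 × 100 = 138.3667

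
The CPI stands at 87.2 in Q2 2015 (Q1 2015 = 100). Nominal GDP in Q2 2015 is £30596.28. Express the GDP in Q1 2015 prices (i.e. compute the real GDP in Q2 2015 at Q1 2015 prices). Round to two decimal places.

Real = Nominal ÷ (Index/100) = 30596.28 ÷ (87.2/100)
     = 30596.28 ÷ 0.872 = 35087.4771

35087.48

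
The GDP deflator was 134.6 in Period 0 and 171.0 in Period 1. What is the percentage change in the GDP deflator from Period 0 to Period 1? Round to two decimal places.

27.04%

Change = (171.0 − 134.6) / 134.6 × 100
       = 36.4 / 134.6 × 100 = 27.0431%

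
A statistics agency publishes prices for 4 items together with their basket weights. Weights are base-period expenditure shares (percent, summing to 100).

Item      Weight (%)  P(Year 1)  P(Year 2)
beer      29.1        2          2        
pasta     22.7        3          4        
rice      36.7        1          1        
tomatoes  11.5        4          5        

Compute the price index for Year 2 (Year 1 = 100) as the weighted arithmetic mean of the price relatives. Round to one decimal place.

110.4

beer: 29.1 × (2/2) = 29.1 × 1.000000 = 29.1000
pasta: 22.7 × (4/3) = 22.7 × 1.333333 = 30.2667
rice: 36.7 × (1/1) = 36.7 × 1.000000 = 36.7000
tomatoes: 11.5 × (5/4) = 11.5 × 1.250000 = 14.3750
Index = Σ wᵢ·(p₁ᵢ/p₀ᵢ) = 29.1000 + 30.2667 + 36.7000 + 14.3750 = 110.4417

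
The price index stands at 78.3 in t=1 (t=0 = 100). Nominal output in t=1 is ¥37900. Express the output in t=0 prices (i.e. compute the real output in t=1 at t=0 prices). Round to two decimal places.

Real = Nominal ÷ (Index/100) = 37900 ÷ (78.3/100)
     = 37900 ÷ 0.783 = 48403.5760

48403.58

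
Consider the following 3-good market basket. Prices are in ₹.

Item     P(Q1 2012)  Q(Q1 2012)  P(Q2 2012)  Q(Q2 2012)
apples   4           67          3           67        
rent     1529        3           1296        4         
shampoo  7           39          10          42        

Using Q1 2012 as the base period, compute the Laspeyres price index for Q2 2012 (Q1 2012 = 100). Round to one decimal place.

Laspeyres price index uses base-period quantities as weights.
ΣP(Q2 2012)·Q(Q1 2012) = 3×67 + 1296×3 + 10×39 = 201 + 3888 + 390 = 4479
ΣP(Q1 2012)·Q(Q1 2012) = 4×67 + 1529×3 + 7×39 = 268 + 4587 + 273 = 5128
Index = 4479 / 5128 × 100 = 87.3440

87.3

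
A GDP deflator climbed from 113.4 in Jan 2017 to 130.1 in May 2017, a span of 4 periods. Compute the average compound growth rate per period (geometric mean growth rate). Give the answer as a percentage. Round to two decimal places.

Growth factor = (130.1/113.4)^(1/4) = (1.147266)^(1/4) = 1.034942
Growth rate = 1.034942 − 1 = 0.034942 = 3.4942%

3.49%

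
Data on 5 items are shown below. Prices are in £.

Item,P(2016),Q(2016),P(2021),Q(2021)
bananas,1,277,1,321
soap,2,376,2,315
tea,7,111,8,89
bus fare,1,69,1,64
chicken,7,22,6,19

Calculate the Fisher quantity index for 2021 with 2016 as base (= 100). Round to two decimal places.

87.10

Laspeyres component (base-period weights):
ΣP(2016)Q(2021) = 1×321 + 2×315 + 7×89 + 1×64 + 7×19 = 321 + 630 + 623 + 64 + 133 = 1771
ΣP(2016)Q(2016) = 1×277 + 2×376 + 7×111 + 1×69 + 7×22 = 277 + 752 + 777 + 69 + 154 = 2029
L = 1771 / 2029 × 100 = 87.2844
Paasche component (current-period weights):
ΣP(2021)Q(2021) = 1×321 + 2×315 + 8×89 + 1×64 + 6×19 = 321 + 630 + 712 + 64 + 114 = 1841
ΣP(2021)Q(2016) = 1×277 + 2×376 + 8×111 + 1×69 + 6×22 = 277 + 752 + 888 + 69 + 132 = 2118
P = 1841 / 2118 × 100 = 86.9216
Fisher = √(L × P) = √(87.2844 × 86.9216) = 87.1028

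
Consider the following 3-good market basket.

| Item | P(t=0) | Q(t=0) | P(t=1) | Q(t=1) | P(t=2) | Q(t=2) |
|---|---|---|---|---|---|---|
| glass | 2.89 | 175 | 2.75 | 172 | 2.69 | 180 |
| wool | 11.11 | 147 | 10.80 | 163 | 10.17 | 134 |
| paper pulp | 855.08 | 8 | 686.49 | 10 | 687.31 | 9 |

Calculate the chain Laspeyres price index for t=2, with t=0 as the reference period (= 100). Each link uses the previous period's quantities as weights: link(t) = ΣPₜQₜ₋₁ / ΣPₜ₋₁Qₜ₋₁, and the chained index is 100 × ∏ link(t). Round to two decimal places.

83.23

Link t=0→t=1:
ΣP(t=1)Q(t=0) = 2.75×175 + 10.80×147 + 686.49×8 = 481.25 + 1587.6 + 5491.92 = 7560.77
ΣP(t=0)Q(t=0) = 2.89×175 + 11.11×147 + 855.08×8 = 505.75 + 1633.17 + 6840.64 = 8979.56
link = 7560.77/8979.56 = 0.841998
Link t=1→t=2:
ΣP(t=2)Q(t=1) = 2.69×172 + 10.17×163 + 687.31×10 = 462.68 + 1657.71 + 6873.1 = 8993.49
ΣP(t=1)Q(t=1) = 2.75×172 + 10.80×163 + 686.49×10 = 473 + 1760.4 + 6864.9 = 9098.3
link = 8993.49/9098.3 = 0.988480
Chained index = 100 × 0.841998 × 0.988480 = 83.2298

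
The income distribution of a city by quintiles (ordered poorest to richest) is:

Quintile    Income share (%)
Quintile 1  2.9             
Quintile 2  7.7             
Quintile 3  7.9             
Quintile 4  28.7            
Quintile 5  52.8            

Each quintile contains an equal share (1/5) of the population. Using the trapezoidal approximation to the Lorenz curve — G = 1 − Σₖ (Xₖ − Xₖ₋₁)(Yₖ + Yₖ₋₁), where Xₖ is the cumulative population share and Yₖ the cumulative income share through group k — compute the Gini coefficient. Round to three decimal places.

Cumulative income shares Yₖ: 0.0290, 0.1060, 0.1850, 0.4720, 1.0000
Σ (Xₖ−Xₖ₋₁)(Yₖ+Yₖ₋₁) = (1/5)(0.0290+0.0000) + (1/5)(0.1060+0.0290) + (1/5)(0.1850+0.1060) + (1/5)(0.4720+0.1850) + (1/5)(1.0000+0.4720)
  = 0.0058 + 0.0270 + 0.0582 + 0.1314 + 0.2944 = 0.5168
G = 1 − 0.5168 = 0.4832

0.483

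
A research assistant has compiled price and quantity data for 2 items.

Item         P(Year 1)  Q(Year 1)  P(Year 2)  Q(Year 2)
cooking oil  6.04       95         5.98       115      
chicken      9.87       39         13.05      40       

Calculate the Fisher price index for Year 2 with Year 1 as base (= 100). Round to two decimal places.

Laspeyres component (base-period weights):
ΣP(Year 2)Q(Year 1) = 5.98×95 + 13.05×39 = 568.1 + 508.95 = 1077.05
ΣP(Year 1)Q(Year 1) = 6.04×95 + 9.87×39 = 573.8 + 384.93 = 958.73
L = 1077.05 / 958.73 × 100 = 112.3413
Paasche component (current-period weights):
ΣP(Year 2)Q(Year 2) = 5.98×115 + 13.05×40 = 687.7 + 522 = 1209.7
ΣP(Year 1)Q(Year 2) = 6.04×115 + 9.87×40 = 694.6 + 394.8 = 1089.4
P = 1209.7 / 1089.4 × 100 = 111.0428
Fisher = √(L × P) = √(112.3413 × 111.0428) = 111.6902

111.69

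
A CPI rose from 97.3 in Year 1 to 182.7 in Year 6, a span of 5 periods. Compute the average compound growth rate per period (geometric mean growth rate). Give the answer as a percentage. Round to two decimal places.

Growth factor = (182.7/97.3)^(1/5) = (1.877698)^(1/5) = 1.134293
Growth rate = 1.134293 − 1 = 0.134293 = 13.4293%

13.43%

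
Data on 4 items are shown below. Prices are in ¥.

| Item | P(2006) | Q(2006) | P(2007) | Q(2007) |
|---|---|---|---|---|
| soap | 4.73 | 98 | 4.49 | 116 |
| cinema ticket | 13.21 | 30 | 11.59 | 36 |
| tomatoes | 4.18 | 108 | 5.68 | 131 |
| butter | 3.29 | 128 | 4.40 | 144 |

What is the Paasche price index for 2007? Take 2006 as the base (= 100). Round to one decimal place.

113.2

Paasche price index uses current-period quantities as weights.
ΣP(2007)·Q(2007) = 4.49×116 + 11.59×36 + 5.68×131 + 4.40×144 = 520.84 + 417.24 + 744.08 + 633.6 = 2315.76
ΣP(2006)·Q(2007) = 4.73×116 + 13.21×36 + 4.18×131 + 3.29×144 = 548.68 + 475.56 + 547.58 + 473.76 = 2045.58
Index = 2315.76 / 2045.58 × 100 = 113.2080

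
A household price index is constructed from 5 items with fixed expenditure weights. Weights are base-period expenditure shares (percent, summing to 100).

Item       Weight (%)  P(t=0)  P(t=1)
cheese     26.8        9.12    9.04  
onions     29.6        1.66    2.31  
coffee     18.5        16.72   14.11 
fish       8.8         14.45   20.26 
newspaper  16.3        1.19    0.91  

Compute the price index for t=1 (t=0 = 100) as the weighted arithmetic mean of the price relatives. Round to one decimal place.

cheese: 26.8 × (9.04/9.12) = 26.8 × 0.991228 = 26.5649
onions: 29.6 × (2.31/1.66) = 29.6 × 1.391566 = 41.1904
coffee: 18.5 × (14.11/16.72) = 18.5 × 0.843900 = 15.6121
fish: 8.8 × (20.26/14.45) = 8.8 × 1.402076 = 12.3383
newspaper: 16.3 × (0.91/1.19) = 16.3 × 0.764706 = 12.4647
Index = Σ wᵢ·(p₁ᵢ/p₀ᵢ) = 26.5649 + 41.1904 + 15.6121 + 12.3383 + 12.4647 = 108.1704

108.2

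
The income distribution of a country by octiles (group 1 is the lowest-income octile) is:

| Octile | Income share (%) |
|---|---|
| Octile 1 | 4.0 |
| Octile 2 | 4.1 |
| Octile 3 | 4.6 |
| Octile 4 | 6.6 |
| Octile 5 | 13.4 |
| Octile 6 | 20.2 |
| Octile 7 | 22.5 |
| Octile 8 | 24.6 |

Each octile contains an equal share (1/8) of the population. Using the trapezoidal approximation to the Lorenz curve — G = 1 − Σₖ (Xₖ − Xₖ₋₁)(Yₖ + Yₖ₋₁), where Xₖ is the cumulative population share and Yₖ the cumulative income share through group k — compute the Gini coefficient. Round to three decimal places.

0.362

Cumulative income shares Yₖ: 0.0400, 0.0810, 0.1270, 0.1930, 0.3270, 0.5290, 0.7540, 1.0000
Σ (Xₖ−Xₖ₋₁)(Yₖ+Yₖ₋₁) = (1/8)(0.0400+0.0000) + (1/8)(0.0810+0.0400) + (1/8)(0.1270+0.0810) + (1/8)(0.1930+0.1270) + (1/8)(0.3270+0.1930) + (1/8)(0.5290+0.3270) + (1/8)(0.7540+0.5290) + (1/8)(1.0000+0.7540)
  = 0.0050 + 0.0151 + 0.0260 + 0.0400 + 0.0650 + 0.1070 + 0.1604 + 0.2193 = 0.6378
G = 1 − 0.6378 = 0.3622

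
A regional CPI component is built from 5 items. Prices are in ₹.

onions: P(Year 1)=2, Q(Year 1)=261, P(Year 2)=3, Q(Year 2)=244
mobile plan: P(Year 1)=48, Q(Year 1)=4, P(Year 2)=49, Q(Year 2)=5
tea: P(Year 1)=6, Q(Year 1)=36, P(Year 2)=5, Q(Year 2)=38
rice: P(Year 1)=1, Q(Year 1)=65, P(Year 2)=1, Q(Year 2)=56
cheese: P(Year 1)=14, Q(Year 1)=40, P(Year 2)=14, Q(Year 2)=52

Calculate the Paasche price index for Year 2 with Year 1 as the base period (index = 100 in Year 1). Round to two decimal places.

112.13

Paasche price index uses current-period quantities as weights.
ΣP(Year 2)·Q(Year 2) = 3×244 + 49×5 + 5×38 + 1×56 + 14×52 = 732 + 245 + 190 + 56 + 728 = 1951
ΣP(Year 1)·Q(Year 2) = 2×244 + 48×5 + 6×38 + 1×56 + 14×52 = 488 + 240 + 228 + 56 + 728 = 1740
Index = 1951 / 1740 × 100 = 112.1264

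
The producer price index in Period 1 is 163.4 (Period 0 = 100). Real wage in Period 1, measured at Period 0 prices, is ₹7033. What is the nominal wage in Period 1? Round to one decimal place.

11491.9

Nominal = Real × (Index/100) = 7033 × (163.4/100)
        = 7033 × 1.634 = 11491.9220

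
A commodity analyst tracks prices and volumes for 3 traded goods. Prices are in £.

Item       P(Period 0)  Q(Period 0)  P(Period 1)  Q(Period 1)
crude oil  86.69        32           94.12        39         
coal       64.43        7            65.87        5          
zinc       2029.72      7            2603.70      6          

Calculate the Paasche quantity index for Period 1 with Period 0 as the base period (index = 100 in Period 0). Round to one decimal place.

90.4

Paasche quantity index uses current-period prices as weights.
ΣP(Period 1)·Q(Period 1) = 94.12×39 + 65.87×5 + 2603.70×6 = 3670.68 + 329.35 + 15622.2 = 19622.23
ΣP(Period 1)·Q(Period 0) = 94.12×32 + 65.87×7 + 2603.70×7 = 3011.84 + 461.09 + 18225.9 = 21698.83
Index = 19622.23 / 21698.83 × 100 = 90.4299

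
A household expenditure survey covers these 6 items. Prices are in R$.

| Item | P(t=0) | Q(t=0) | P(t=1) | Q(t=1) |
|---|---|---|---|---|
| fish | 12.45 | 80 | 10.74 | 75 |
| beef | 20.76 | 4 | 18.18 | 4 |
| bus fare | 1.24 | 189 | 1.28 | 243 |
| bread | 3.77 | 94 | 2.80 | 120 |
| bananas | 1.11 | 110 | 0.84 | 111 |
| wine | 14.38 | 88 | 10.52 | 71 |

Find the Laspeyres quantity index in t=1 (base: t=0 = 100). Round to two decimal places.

Laspeyres quantity index uses base-period prices as weights.
ΣP(t=0)·Q(t=1) = 12.45×75 + 20.76×4 + 1.24×243 + 3.77×120 + 1.11×111 + 14.38×71 = 933.75 + 83.04 + 301.32 + 452.4 + 123.21 + 1020.98 = 2914.7
ΣP(t=0)·Q(t=0) = 12.45×80 + 20.76×4 + 1.24×189 + 3.77×94 + 1.11×110 + 14.38×88 = 996 + 83.04 + 234.36 + 354.38 + 122.1 + 1265.44 = 3055.32
Index = 2914.7 / 3055.32 × 100 = 95.3975

95.40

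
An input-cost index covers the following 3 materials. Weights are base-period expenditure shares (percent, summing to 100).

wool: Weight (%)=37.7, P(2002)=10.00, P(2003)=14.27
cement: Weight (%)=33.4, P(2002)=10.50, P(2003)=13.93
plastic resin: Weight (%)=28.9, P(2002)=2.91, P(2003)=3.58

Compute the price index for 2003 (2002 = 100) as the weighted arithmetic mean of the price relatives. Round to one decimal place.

133.7

wool: 37.7 × (14.27/10.00) = 37.7 × 1.427000 = 53.7979
cement: 33.4 × (13.93/10.50) = 33.4 × 1.326667 = 44.3107
plastic resin: 28.9 × (3.58/2.91) = 28.9 × 1.230241 = 35.5540
Index = Σ wᵢ·(p₁ᵢ/p₀ᵢ) = 53.7979 + 44.3107 + 35.5540 = 133.6625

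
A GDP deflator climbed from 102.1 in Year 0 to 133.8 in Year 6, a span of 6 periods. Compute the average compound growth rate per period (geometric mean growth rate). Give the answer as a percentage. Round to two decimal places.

Growth factor = (133.8/102.1)^(1/6) = (1.310480)^(1/6) = 1.046096
Growth rate = 1.046096 − 1 = 0.046096 = 4.6096%

4.61%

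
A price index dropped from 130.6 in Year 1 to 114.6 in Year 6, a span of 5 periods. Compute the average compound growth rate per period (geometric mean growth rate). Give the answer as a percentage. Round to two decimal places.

-2.58%

Growth factor = (114.6/130.6)^(1/5) = (0.877489)^(1/5) = 0.974200
Growth rate = 0.974200 − 1 = -0.025800 = -2.5800%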